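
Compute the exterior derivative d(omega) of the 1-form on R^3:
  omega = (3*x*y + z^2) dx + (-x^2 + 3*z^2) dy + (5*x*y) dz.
d(omega) = (-5*x) dx ∧ dy + (5*y - 2*z) dx ∧ dz + (5*x - 6*z) dy ∧ dz

For a 1-form omega = sum_i f_i dx_i, the exterior derivative is
  d(omega) = sum_{i < j} (∂f_j/∂x_i - ∂f_i/∂x_j) dx_i ∧ dx_j.
  coefficient of dx ∧ dy: ∂f_2/∂x - ∂f_1/∂y = ∂(-x^2 + 3*z^2)/∂x - ∂(3*x*y + z^2)/∂y = -5*x
  coefficient of dx ∧ dz: ∂f_3/∂x - ∂f_1/∂z = ∂(5*x*y)/∂x - ∂(3*x*y + z^2)/∂z = 5*y - 2*z
  coefficient of dy ∧ dz: ∂f_3/∂y - ∂f_2/∂z = ∂(5*x*y)/∂y - ∂(-x^2 + 3*z^2)/∂z = 5*x - 6*z
Assembling: d(omega) = (-5*x) dx ∧ dy + (5*y - 2*z) dx ∧ dz + (5*x - 6*z) dy ∧ dz.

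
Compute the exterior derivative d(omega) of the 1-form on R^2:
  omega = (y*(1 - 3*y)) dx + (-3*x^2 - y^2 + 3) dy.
d(omega) = (-6*x + 6*y - 1) dx ∧ dy

For a 1-form omega = sum_i f_i dx_i, the exterior derivative is
  d(omega) = sum_{i < j} (∂f_j/∂x_i - ∂f_i/∂x_j) dx_i ∧ dx_j.
  coefficient of dx ∧ dy: ∂f_2/∂x - ∂f_1/∂y = ∂(-3*x^2 - y^2 + 3)/∂x - ∂(y*(1 - 3*y))/∂y = -6*x + 6*y - 1
Assembling: d(omega) = (-6*x + 6*y - 1) dx ∧ dy.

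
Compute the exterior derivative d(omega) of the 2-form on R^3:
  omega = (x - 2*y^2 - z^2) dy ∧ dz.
d(omega) = (1) dx ∧ dy ∧ dz

For a 2-form omega = sum_{i<j} g_{ij} dx_i ∧ dx_j, the exterior derivative is
  d(omega) = sum_{i<j} d(g_{ij}) ∧ dx_i ∧ dx_j = sum_{i<j, k} (∂g_{ij}/∂x_k) dx_k ∧ dx_i ∧ dx_j.
Expand each term, using dx_k ∧ dx_i ∧ dx_j = sgn(permutation) dx_{(a)} ∧ dx_{(b)} ∧ dx_{(c)} with (a < b < c) sorted:
  d(x - 2*y^2 - z^2) includes (∂/∂x)(x - 2*y^2 - z^2) dx = (1) dx, which multiplied by dy ∧ dz gives (1) dx ∧ dy ∧ dz
Collecting like 3-forms: d(omega) = (1) dx ∧ dy ∧ dz.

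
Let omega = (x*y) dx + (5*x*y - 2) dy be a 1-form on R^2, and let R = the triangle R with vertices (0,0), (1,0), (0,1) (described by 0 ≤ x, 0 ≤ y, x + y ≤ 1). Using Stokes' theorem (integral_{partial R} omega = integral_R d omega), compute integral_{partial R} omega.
integral_(partial R) omega = 2/3

Stokes: integral_partial_R omega = integral_R d omega with d omega = (∂Q/∂x - ∂P/∂y) dx ∧ dy.
  ∂Q/∂x = 5*y
  ∂P/∂y = x
  integrand = ∂Q/∂x - ∂P/∂y = -x + 5*y.
Integrating over R: integral_0^1 integral_0^{1-x} (-x + 5*y) dy dx = 2/3.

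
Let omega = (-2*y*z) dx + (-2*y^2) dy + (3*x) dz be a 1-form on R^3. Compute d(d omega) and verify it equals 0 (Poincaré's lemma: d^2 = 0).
d(d omega) = 0

Step 1: d omega = sum_{i<j} (∂f_j/∂x_i - ∂f_i/∂x_j) dx_i ∧ dx_j:
  coeff of dx ∧ dy: 2*z
  coeff of dx ∧ dz: 2*y + 3
  coeff of dy ∧ dz: 0
Step 2: Apply d again to each 2-form coefficient. The only possible 3-form in R^3 is dx ∧ dy ∧ dz, with coefficient
  ∂(coeff of dy∧dz)/∂x - ∂(coeff of dx∧dz)/∂y + ∂(coeff of dx∧dy)/∂z
  = ∂/∂x (0) - ∂/∂y (2*y + 3) + ∂/∂z (2*z).
Each of these terms simplifies to sums of mixed partials that cancel in pairs. The result is 0 (by equality of mixed partials for smooth functions — Schwarz / Clairaut).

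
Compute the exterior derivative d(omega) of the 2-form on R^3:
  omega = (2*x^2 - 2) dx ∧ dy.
d(omega) = 0

For a 2-form omega = sum_{i<j} g_{ij} dx_i ∧ dx_j, the exterior derivative is
  d(omega) = sum_{i<j} d(g_{ij}) ∧ dx_i ∧ dx_j = sum_{i<j, k} (∂g_{ij}/∂x_k) dx_k ∧ dx_i ∧ dx_j.
Expand each term, using dx_k ∧ dx_i ∧ dx_j = sgn(permutation) dx_{(a)} ∧ dx_{(b)} ∧ dx_{(c)} with (a < b < c) sorted:

Collecting like 3-forms: d(omega) = 0.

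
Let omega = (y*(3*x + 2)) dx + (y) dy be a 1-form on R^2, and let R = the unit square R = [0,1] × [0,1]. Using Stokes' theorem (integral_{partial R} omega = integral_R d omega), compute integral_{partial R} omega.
integral_(partial R) omega = -7/2

Stokes: integral_partial_R omega = integral_R d omega with d omega = (∂Q/∂x - ∂P/∂y) dx ∧ dy.
  ∂Q/∂x = 0
  ∂P/∂y = 3*x + 2
  integrand = ∂Q/∂x - ∂P/∂y = -3*x - 2.
Integrating over R: integral_0^1 integral_0^1 (-3*x - 2) dx dy = -7/2.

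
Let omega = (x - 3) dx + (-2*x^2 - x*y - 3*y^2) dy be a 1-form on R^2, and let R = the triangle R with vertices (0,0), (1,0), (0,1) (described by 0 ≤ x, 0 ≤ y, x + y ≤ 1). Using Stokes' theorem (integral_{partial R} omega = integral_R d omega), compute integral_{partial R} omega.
integral_(partial R) omega = -5/6

Stokes: integral_partial_R omega = integral_R d omega with d omega = (∂Q/∂x - ∂P/∂y) dx ∧ dy.
  ∂Q/∂x = -4*x - y
  ∂P/∂y = 0
  integrand = ∂Q/∂x - ∂P/∂y = -4*x - y.
Integrating over R: integral_0^1 integral_0^{1-x} (-4*x - y) dy dx = -5/6.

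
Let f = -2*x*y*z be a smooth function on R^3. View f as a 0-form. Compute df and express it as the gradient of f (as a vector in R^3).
df = (-2*y*z) dx + (-2*x*z) dy + (-2*x*y) dz; grad f = (-2*y*z, -2*x*z, -2*x*y)

For a 0-form f, d f = (∂f/∂x) dx + (∂f/∂y) dy + (∂f/∂z) dz. The components of the vector representation are exactly the entries of grad f in Cartesian coordinates:
  ∂f/∂x = -2*y*z
  ∂f/∂y = -2*x*z
  ∂f/∂z = -2*x*y.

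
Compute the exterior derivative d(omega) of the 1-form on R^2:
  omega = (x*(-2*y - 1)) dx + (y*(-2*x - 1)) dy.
d(omega) = (2*x - 2*y) dx ∧ dy

For a 1-form omega = sum_i f_i dx_i, the exterior derivative is
  d(omega) = sum_{i < j} (∂f_j/∂x_i - ∂f_i/∂x_j) dx_i ∧ dx_j.
  coefficient of dx ∧ dy: ∂f_2/∂x - ∂f_1/∂y = ∂(y*(-2*x - 1))/∂x - ∂(x*(-2*y - 1))/∂y = 2*x - 2*y
Assembling: d(omega) = (2*x - 2*y) dx ∧ dy.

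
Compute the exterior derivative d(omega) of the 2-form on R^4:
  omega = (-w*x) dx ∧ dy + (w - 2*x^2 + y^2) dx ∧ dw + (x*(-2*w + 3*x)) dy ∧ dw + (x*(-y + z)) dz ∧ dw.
d(omega) = (-2*w + 5*x - 2*y) dx ∧ dy ∧ dw + (-y + z) dx ∧ dz ∧ dw + (-x) dy ∧ dz ∧ dw

For a 2-form omega = sum_{i<j} g_{ij} dx_i ∧ dx_j, the exterior derivative is
  d(omega) = sum_{i<j} d(g_{ij}) ∧ dx_i ∧ dx_j = sum_{i<j, k} (∂g_{ij}/∂x_k) dx_k ∧ dx_i ∧ dx_j.
Expand each term, using dx_k ∧ dx_i ∧ dx_j = sgn(permutation) dx_{(a)} ∧ dx_{(b)} ∧ dx_{(c)} with (a < b < c) sorted:
  d(-w*x) includes (∂/∂w)(-w*x) dw = (-x) dw, which multiplied by dx ∧ dy gives (-x) dx ∧ dy ∧ dw
  d(w - 2*x^2 + y^2) includes (∂/∂y)(w - 2*x^2 + y^2) dy = (2*y) dy, which multiplied by dx ∧ dw gives (-2*y) dx ∧ dy ∧ dw
  d(x*(-2*w + 3*x)) includes (∂/∂x)(x*(-2*w + 3*x)) dx = (-2*w + 6*x) dx, which multiplied by dy ∧ dw gives (-2*w + 6*x) dx ∧ dy ∧ dw
  d(x*(-y + z)) includes (∂/∂x)(x*(-y + z)) dx = (-y + z) dx, which multiplied by dz ∧ dw gives (-y + z) dx ∧ dz ∧ dw
  d(x*(-y + z)) includes (∂/∂y)(x*(-y + z)) dy = (-x) dy, which multiplied by dz ∧ dw gives (-x) dy ∧ dz ∧ dw
Collecting like 3-forms: d(omega) = (-2*w + 5*x - 2*y) dx ∧ dy ∧ dw + (-y + z) dx ∧ dz ∧ dw + (-x) dy ∧ dz ∧ dw.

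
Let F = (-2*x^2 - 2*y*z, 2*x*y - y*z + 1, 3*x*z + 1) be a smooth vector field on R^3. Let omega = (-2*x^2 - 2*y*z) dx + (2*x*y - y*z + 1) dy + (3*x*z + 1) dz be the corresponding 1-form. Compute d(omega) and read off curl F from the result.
d(omega) = (y) dy ∧ dz + (-2*y - 3*z) dz ∧ dx + (2*y + 2*z) dx ∧ dy; curl F = (y, -2*y - 3*z, 2*y + 2*z)

d omega = sum_{i<j} (∂f_j/∂x_i - ∂f_i/∂x_j) dx_i ∧ dx_j. Under the identification (dy ∧ dz, dz ∧ dx, dx ∧ dy) ↔ (e_x, e_y, e_z), the coefficients are exactly the components of curl F. Compute:
  ∂R/∂y - ∂Q/∂z = (0) - (-y) = y
  ∂P/∂z - ∂R/∂x = (-2*y) - (3*z) = -2*y - 3*z
  ∂Q/∂x - ∂P/∂y = (2*y) - (-2*z) = 2*y + 2*z.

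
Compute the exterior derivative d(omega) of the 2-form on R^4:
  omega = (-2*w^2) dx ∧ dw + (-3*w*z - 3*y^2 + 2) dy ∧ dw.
d(omega) = (3*w) dy ∧ dz ∧ dw

For a 2-form omega = sum_{i<j} g_{ij} dx_i ∧ dx_j, the exterior derivative is
  d(omega) = sum_{i<j} d(g_{ij}) ∧ dx_i ∧ dx_j = sum_{i<j, k} (∂g_{ij}/∂x_k) dx_k ∧ dx_i ∧ dx_j.
Expand each term, using dx_k ∧ dx_i ∧ dx_j = sgn(permutation) dx_{(a)} ∧ dx_{(b)} ∧ dx_{(c)} with (a < b < c) sorted:
  d(-3*w*z - 3*y^2 + 2) includes (∂/∂z)(-3*w*z - 3*y^2 + 2) dz = (-3*w) dz, which multiplied by dy ∧ dw gives (3*w) dy ∧ dz ∧ dw
Collecting like 3-forms: d(omega) = (3*w) dy ∧ dz ∧ dw.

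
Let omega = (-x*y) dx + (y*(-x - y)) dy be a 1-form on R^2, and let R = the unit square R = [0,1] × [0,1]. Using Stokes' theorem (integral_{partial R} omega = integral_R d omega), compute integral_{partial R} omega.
integral_(partial R) omega = 0

Stokes: integral_partial_R omega = integral_R d omega with d omega = (∂Q/∂x - ∂P/∂y) dx ∧ dy.
  ∂Q/∂x = -y
  ∂P/∂y = -x
  integrand = ∂Q/∂x - ∂P/∂y = x - y.
Integrating over R: integral_0^1 integral_0^1 (x - y) dx dy = 0.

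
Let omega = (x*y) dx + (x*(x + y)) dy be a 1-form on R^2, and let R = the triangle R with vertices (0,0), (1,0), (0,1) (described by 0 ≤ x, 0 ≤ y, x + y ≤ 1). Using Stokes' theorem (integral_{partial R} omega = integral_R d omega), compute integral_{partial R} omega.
integral_(partial R) omega = 1/3

Stokes: integral_partial_R omega = integral_R d omega with d omega = (∂Q/∂x - ∂P/∂y) dx ∧ dy.
  ∂Q/∂x = 2*x + y
  ∂P/∂y = x
  integrand = ∂Q/∂x - ∂P/∂y = x + y.
Integrating over R: integral_0^1 integral_0^{1-x} (x + y) dy dx = 1/3.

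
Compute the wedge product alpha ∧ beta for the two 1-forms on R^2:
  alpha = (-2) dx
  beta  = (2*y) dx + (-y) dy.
alpha ∧ beta = (2*y) dx ∧ dy

Distribute the wedge, using dx_i ∧ dx_j = -dx_j ∧ dx_i and dx_i ∧ dx_i = 0. For each pair (i, j) with i < j, the coefficient of dx_i ∧ dx_j in alpha ∧ beta is (alpha_i * beta_j - alpha_j * beta_i). Collecting: alpha ∧ beta = (2*y) dx ∧ dy.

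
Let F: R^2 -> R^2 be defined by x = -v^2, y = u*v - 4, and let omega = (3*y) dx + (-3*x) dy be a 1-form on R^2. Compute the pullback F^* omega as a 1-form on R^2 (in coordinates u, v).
F^* omega = (3*v^3) du + (3*v*(-u*v + 8)) dv

Using F^*(f dg) = (f ∘ F) d(g ∘ F), substitute each coordinate x_i by F_i(u, v) in f_i, and replace dx_i by d F_i = (∂F_i/∂u) du + (∂F_i/∂v) dv.
  For the x component: f_1(F) = 3*u*v - 12; d F_1 = (0) du + (-2*v) dv
  For the y component: f_2(F) = 3*v^2; d F_2 = (v) du + (u) dv
Combining and collecting du, dv coefficients:
  coeff of du: 3*v^3
  coeff of dv: 3*v*(-u*v + 8)
F^* omega = (3*v^3) du + (3*v*(-u*v + 8)) dv.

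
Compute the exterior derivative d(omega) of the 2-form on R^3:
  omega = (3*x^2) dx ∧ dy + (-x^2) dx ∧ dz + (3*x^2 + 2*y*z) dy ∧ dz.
d(omega) = (6*x) dx ∧ dy ∧ dz

For a 2-form omega = sum_{i<j} g_{ij} dx_i ∧ dx_j, the exterior derivative is
  d(omega) = sum_{i<j} d(g_{ij}) ∧ dx_i ∧ dx_j = sum_{i<j, k} (∂g_{ij}/∂x_k) dx_k ∧ dx_i ∧ dx_j.
Expand each term, using dx_k ∧ dx_i ∧ dx_j = sgn(permutation) dx_{(a)} ∧ dx_{(b)} ∧ dx_{(c)} with (a < b < c) sorted:
  d(3*x^2 + 2*y*z) includes (∂/∂x)(3*x^2 + 2*y*z) dx = (6*x) dx, which multiplied by dy ∧ dz gives (6*x) dx ∧ dy ∧ dz
Collecting like 3-forms: d(omega) = (6*x) dx ∧ dy ∧ dz.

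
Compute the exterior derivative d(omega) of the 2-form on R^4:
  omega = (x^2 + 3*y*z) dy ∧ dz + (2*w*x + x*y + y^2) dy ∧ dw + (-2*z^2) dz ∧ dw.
d(omega) = (2*x) dx ∧ dy ∧ dz + (2*w + y) dx ∧ dy ∧ dw

For a 2-form omega = sum_{i<j} g_{ij} dx_i ∧ dx_j, the exterior derivative is
  d(omega) = sum_{i<j} d(g_{ij}) ∧ dx_i ∧ dx_j = sum_{i<j, k} (∂g_{ij}/∂x_k) dx_k ∧ dx_i ∧ dx_j.
Expand each term, using dx_k ∧ dx_i ∧ dx_j = sgn(permutation) dx_{(a)} ∧ dx_{(b)} ∧ dx_{(c)} with (a < b < c) sorted:
  d(x^2 + 3*y*z) includes (∂/∂x)(x^2 + 3*y*z) dx = (2*x) dx, which multiplied by dy ∧ dz gives (2*x) dx ∧ dy ∧ dz
  d(2*w*x + x*y + y^2) includes (∂/∂x)(2*w*x + x*y + y^2) dx = (2*w + y) dx, which multiplied by dy ∧ dw gives (2*w + y) dx ∧ dy ∧ dw
Collecting like 3-forms: d(omega) = (2*x) dx ∧ dy ∧ dz + (2*w + y) dx ∧ dy ∧ dw.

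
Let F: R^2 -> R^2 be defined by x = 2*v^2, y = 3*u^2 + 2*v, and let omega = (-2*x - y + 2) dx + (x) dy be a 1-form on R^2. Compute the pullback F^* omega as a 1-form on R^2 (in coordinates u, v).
F^* omega = (12*u*v^2) du + (4*v*(-3*u^2 - 4*v^2 - v + 2)) dv

Using F^*(f dg) = (f ∘ F) d(g ∘ F), substitute each coordinate x_i by F_i(u, v) in f_i, and replace dx_i by d F_i = (∂F_i/∂u) du + (∂F_i/∂v) dv.
  For the x component: f_1(F) = -3*u^2 - 4*v^2 - 2*v + 2; d F_1 = (0) du + (4*v) dv
  For the y component: f_2(F) = 2*v^2; d F_2 = (6*u) du + (2) dv
Combining and collecting du, dv coefficients:
  coeff of du: 12*u*v^2
  coeff of dv: 4*v*(-3*u^2 - 4*v^2 - v + 2)
F^* omega = (12*u*v^2) du + (4*v*(-3*u^2 - 4*v^2 - v + 2)) dv.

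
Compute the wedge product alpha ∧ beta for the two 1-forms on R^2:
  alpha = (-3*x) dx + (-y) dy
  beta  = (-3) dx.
alpha ∧ beta = (-3*y) dx ∧ dy

Distribute the wedge, using dx_i ∧ dx_j = -dx_j ∧ dx_i and dx_i ∧ dx_i = 0. For each pair (i, j) with i < j, the coefficient of dx_i ∧ dx_j in alpha ∧ beta is (alpha_i * beta_j - alpha_j * beta_i). Collecting: alpha ∧ beta = (-3*y) dx ∧ dy.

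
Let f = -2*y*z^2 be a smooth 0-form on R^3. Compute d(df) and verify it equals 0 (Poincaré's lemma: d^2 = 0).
d(df) = 0

Step 1: df = sum_i (∂f/∂x_i) dx_i = (0) dx + (-2*z^2) dy + (-4*y*z) dz.
Step 2: Apply d again. Using the 1-form formula, the coefficient of dx ∧ dy in d(df) is ∂^2 f/∂x ∂y - ∂^2 f/∂y ∂x = (0) - (0) = 0 (equality of mixed partials for smooth f).
Similarly for dx ∧ dz and dy ∧ dz — all coefficients vanish. So d(df) = 0.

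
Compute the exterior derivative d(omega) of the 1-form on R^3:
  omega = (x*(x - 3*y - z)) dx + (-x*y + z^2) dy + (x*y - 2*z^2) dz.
d(omega) = (3*x - y) dx ∧ dy + (x + y) dx ∧ dz + (x - 2*z) dy ∧ dz

For a 1-form omega = sum_i f_i dx_i, the exterior derivative is
  d(omega) = sum_{i < j} (∂f_j/∂x_i - ∂f_i/∂x_j) dx_i ∧ dx_j.
  coefficient of dx ∧ dy: ∂f_2/∂x - ∂f_1/∂y = ∂(-x*y + z^2)/∂x - ∂(x*(x - 3*y - z))/∂y = 3*x - y
  coefficient of dx ∧ dz: ∂f_3/∂x - ∂f_1/∂z = ∂(x*y - 2*z^2)/∂x - ∂(x*(x - 3*y - z))/∂z = x + y
  coefficient of dy ∧ dz: ∂f_3/∂y - ∂f_2/∂z = ∂(x*y - 2*z^2)/∂y - ∂(-x*y + z^2)/∂z = x - 2*z
Assembling: d(omega) = (3*x - y) dx ∧ dy + (x + y) dx ∧ dz + (x - 2*z) dy ∧ dz.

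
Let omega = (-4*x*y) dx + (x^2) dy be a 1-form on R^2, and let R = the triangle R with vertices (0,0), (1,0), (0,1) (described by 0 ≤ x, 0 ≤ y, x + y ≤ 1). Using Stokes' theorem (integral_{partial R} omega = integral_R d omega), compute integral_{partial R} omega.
integral_(partial R) omega = 1

Stokes: integral_partial_R omega = integral_R d omega with d omega = (∂Q/∂x - ∂P/∂y) dx ∧ dy.
  ∂Q/∂x = 2*x
  ∂P/∂y = -4*x
  integrand = ∂Q/∂x - ∂P/∂y = 6*x.
Integrating over R: integral_0^1 integral_0^{1-x} (6*x) dy dx = 1.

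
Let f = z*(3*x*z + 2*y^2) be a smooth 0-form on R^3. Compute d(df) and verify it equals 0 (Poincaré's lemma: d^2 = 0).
d(df) = 0

Step 1: df = sum_i (∂f/∂x_i) dx_i = (3*z^2) dx + (4*y*z) dy + (6*x*z + 2*y^2) dz.
Step 2: Apply d again. Using the 1-form formula, the coefficient of dx ∧ dy in d(df) is ∂^2 f/∂x ∂y - ∂^2 f/∂y ∂x = (0) - (0) = 0 (equality of mixed partials for smooth f).
Similarly for dx ∧ dz and dy ∧ dz — all coefficients vanish. So d(df) = 0.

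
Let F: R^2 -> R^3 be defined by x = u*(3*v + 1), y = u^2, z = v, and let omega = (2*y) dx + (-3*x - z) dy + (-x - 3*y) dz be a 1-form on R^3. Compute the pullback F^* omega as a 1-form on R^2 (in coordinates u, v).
F^* omega = (2*u*(-6*u*v - 2*u - v)) du + (u*(6*u^2 - 3*u - 3*v - 1)) dv

Using F^*(f dg) = (f ∘ F) d(g ∘ F), substitute each coordinate x_i by F_i(u, v) in f_i, and replace dx_i by d F_i = (∂F_i/∂u) du + (∂F_i/∂v) dv.
  For the x component: f_1(F) = 2*u^2; d F_1 = (3*v + 1) du + (3*u) dv
  For the y component: f_2(F) = -9*u*v - 3*u - v; d F_2 = (2*u) du + (0) dv
  For the z component: f_3(F) = u*(-3*u - 3*v - 1); d F_3 = (0) du + (1) dv
Combining and collecting du, dv coefficients:
  coeff of du: 2*u*(-6*u*v - 2*u - v)
  coeff of dv: u*(6*u^2 - 3*u - 3*v - 1)
F^* omega = (2*u*(-6*u*v - 2*u - v)) du + (u*(6*u^2 - 3*u - 3*v - 1)) dv.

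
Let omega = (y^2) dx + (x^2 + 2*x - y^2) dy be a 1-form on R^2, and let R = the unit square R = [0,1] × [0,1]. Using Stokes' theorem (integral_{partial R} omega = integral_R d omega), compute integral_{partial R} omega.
integral_(partial R) omega = 2

Stokes: integral_partial_R omega = integral_R d omega with d omega = (∂Q/∂x - ∂P/∂y) dx ∧ dy.
  ∂Q/∂x = 2*x + 2
  ∂P/∂y = 2*y
  integrand = ∂Q/∂x - ∂P/∂y = 2*x - 2*y + 2.
Integrating over R: integral_0^1 integral_0^1 (2*x - 2*y + 2) dx dy = 2.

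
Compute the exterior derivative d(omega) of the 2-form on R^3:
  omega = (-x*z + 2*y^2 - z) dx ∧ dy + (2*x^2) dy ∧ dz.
d(omega) = (3*x - 1) dx ∧ dy ∧ dz

For a 2-form omega = sum_{i<j} g_{ij} dx_i ∧ dx_j, the exterior derivative is
  d(omega) = sum_{i<j} d(g_{ij}) ∧ dx_i ∧ dx_j = sum_{i<j, k} (∂g_{ij}/∂x_k) dx_k ∧ dx_i ∧ dx_j.
Expand each term, using dx_k ∧ dx_i ∧ dx_j = sgn(permutation) dx_{(a)} ∧ dx_{(b)} ∧ dx_{(c)} with (a < b < c) sorted:
  d(-x*z + 2*y^2 - z) includes (∂/∂z)(-x*z + 2*y^2 - z) dz = (-x - 1) dz, which multiplied by dx ∧ dy gives (-x - 1) dx ∧ dy ∧ dz
  d(2*x^2) includes (∂/∂x)(2*x^2) dx = (4*x) dx, which multiplied by dy ∧ dz gives (4*x) dx ∧ dy ∧ dz
Collecting like 3-forms: d(omega) = (3*x - 1) dx ∧ dy ∧ dz.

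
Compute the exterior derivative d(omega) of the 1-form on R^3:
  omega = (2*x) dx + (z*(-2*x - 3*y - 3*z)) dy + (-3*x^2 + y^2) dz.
d(omega) = (-2*z) dx ∧ dy + (-6*x) dx ∧ dz + (2*x + 5*y + 6*z) dy ∧ dz

For a 1-form omega = sum_i f_i dx_i, the exterior derivative is
  d(omega) = sum_{i < j} (∂f_j/∂x_i - ∂f_i/∂x_j) dx_i ∧ dx_j.
  coefficient of dx ∧ dy: ∂f_2/∂x - ∂f_1/∂y = ∂(z*(-2*x - 3*y - 3*z))/∂x - ∂(2*x)/∂y = -2*z
  coefficient of dx ∧ dz: ∂f_3/∂x - ∂f_1/∂z = ∂(-3*x^2 + y^2)/∂x - ∂(2*x)/∂z = -6*x
  coefficient of dy ∧ dz: ∂f_3/∂y - ∂f_2/∂z = ∂(-3*x^2 + y^2)/∂y - ∂(z*(-2*x - 3*y - 3*z))/∂z = 2*x + 5*y + 6*z
Assembling: d(omega) = (-2*z) dx ∧ dy + (-6*x) dx ∧ dz + (2*x + 5*y + 6*z) dy ∧ dz.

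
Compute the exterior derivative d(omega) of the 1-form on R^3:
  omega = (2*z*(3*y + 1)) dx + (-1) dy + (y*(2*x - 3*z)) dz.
d(omega) = (-6*z) dx ∧ dy + (-4*y - 2) dx ∧ dz + (2*x - 3*z) dy ∧ dz

For a 1-form omega = sum_i f_i dx_i, the exterior derivative is
  d(omega) = sum_{i < j} (∂f_j/∂x_i - ∂f_i/∂x_j) dx_i ∧ dx_j.
  coefficient of dx ∧ dy: ∂f_2/∂x - ∂f_1/∂y = ∂(-1)/∂x - ∂(2*z*(3*y + 1))/∂y = -6*z
  coefficient of dx ∧ dz: ∂f_3/∂x - ∂f_1/∂z = ∂(y*(2*x - 3*z))/∂x - ∂(2*z*(3*y + 1))/∂z = -4*y - 2
  coefficient of dy ∧ dz: ∂f_3/∂y - ∂f_2/∂z = ∂(y*(2*x - 3*z))/∂y - ∂(-1)/∂z = 2*x - 3*z
Assembling: d(omega) = (-6*z) dx ∧ dy + (-4*y - 2) dx ∧ dz + (2*x - 3*z) dy ∧ dz.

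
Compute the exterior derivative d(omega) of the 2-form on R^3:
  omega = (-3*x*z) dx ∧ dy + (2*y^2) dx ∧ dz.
d(omega) = (-3*x - 4*y) dx ∧ dy ∧ dz

For a 2-form omega = sum_{i<j} g_{ij} dx_i ∧ dx_j, the exterior derivative is
  d(omega) = sum_{i<j} d(g_{ij}) ∧ dx_i ∧ dx_j = sum_{i<j, k} (∂g_{ij}/∂x_k) dx_k ∧ dx_i ∧ dx_j.
Expand each term, using dx_k ∧ dx_i ∧ dx_j = sgn(permutation) dx_{(a)} ∧ dx_{(b)} ∧ dx_{(c)} with (a < b < c) sorted:
  d(-3*x*z) includes (∂/∂z)(-3*x*z) dz = (-3*x) dz, which multiplied by dx ∧ dy gives (-3*x) dx ∧ dy ∧ dz
  d(2*y^2) includes (∂/∂y)(2*y^2) dy = (4*y) dy, which multiplied by dx ∧ dz gives (-4*y) dx ∧ dy ∧ dz
Collecting like 3-forms: d(omega) = (-3*x - 4*y) dx ∧ dy ∧ dz.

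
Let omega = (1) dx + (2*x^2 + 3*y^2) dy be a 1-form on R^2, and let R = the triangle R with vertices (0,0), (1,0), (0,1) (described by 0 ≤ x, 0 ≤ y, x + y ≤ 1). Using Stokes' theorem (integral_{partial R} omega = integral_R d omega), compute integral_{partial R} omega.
integral_(partial R) omega = 2/3

Stokes: integral_partial_R omega = integral_R d omega with d omega = (∂Q/∂x - ∂P/∂y) dx ∧ dy.
  ∂Q/∂x = 4*x
  ∂P/∂y = 0
  integrand = ∂Q/∂x - ∂P/∂y = 4*x.
Integrating over R: integral_0^1 integral_0^{1-x} (4*x) dy dx = 2/3.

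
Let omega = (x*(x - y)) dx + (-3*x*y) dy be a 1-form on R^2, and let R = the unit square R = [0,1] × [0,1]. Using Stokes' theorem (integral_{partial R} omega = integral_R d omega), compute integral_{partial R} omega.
integral_(partial R) omega = -1

Stokes: integral_partial_R omega = integral_R d omega with d omega = (∂Q/∂x - ∂P/∂y) dx ∧ dy.
  ∂Q/∂x = -3*y
  ∂P/∂y = -x
  integrand = ∂Q/∂x - ∂P/∂y = x - 3*y.
Integrating over R: integral_0^1 integral_0^1 (x - 3*y) dx dy = -1.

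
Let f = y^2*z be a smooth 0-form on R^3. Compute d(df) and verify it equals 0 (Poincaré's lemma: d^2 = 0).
d(df) = 0

Step 1: df = sum_i (∂f/∂x_i) dx_i = (0) dx + (2*y*z) dy + (y^2) dz.
Step 2: Apply d again. Using the 1-form formula, the coefficient of dx ∧ dy in d(df) is ∂^2 f/∂x ∂y - ∂^2 f/∂y ∂x = (0) - (0) = 0 (equality of mixed partials for smooth f).
Similarly for dx ∧ dz and dy ∧ dz — all coefficients vanish. So d(df) = 0.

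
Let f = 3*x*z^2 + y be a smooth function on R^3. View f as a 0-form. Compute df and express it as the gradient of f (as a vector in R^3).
df = (3*z^2) dx + (1) dy + (6*x*z) dz; grad f = (3*z^2, 1, 6*x*z)

For a 0-form f, d f = (∂f/∂x) dx + (∂f/∂y) dy + (∂f/∂z) dz. The components of the vector representation are exactly the entries of grad f in Cartesian coordinates:
  ∂f/∂x = 3*z^2
  ∂f/∂y = 1
  ∂f/∂z = 6*x*z.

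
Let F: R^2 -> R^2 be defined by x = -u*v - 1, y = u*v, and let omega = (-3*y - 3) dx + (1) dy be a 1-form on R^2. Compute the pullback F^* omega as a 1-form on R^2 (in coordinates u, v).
F^* omega = (v*(3*u*v + 4)) du + (u*(3*u*v + 4)) dv

Using F^*(f dg) = (f ∘ F) d(g ∘ F), substitute each coordinate x_i by F_i(u, v) in f_i, and replace dx_i by d F_i = (∂F_i/∂u) du + (∂F_i/∂v) dv.
  For the x component: f_1(F) = -3*u*v - 3; d F_1 = (-v) du + (-u) dv
  For the y component: f_2(F) = 1; d F_2 = (v) du + (u) dv
Combining and collecting du, dv coefficients:
  coeff of du: v*(3*u*v + 4)
  coeff of dv: u*(3*u*v + 4)
F^* omega = (v*(3*u*v + 4)) du + (u*(3*u*v + 4)) dv.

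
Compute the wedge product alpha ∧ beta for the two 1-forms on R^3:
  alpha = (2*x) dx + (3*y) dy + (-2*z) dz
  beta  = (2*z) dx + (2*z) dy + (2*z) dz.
alpha ∧ beta = (2*z*(2*x - 3*y)) dx ∧ dy + (4*z*(x + z)) dx ∧ dz + (2*z*(3*y + 2*z)) dy ∧ dz

Distribute the wedge, using dx_i ∧ dx_j = -dx_j ∧ dx_i and dx_i ∧ dx_i = 0. For each pair (i, j) with i < j, the coefficient of dx_i ∧ dx_j in alpha ∧ beta is (alpha_i * beta_j - alpha_j * beta_i). Collecting: alpha ∧ beta = (2*z*(2*x - 3*y)) dx ∧ dy + (4*z*(x + z)) dx ∧ dz + (2*z*(3*y + 2*z)) dy ∧ dz.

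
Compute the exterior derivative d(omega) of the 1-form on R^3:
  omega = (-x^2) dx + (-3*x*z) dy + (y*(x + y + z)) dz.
d(omega) = (-3*z) dx ∧ dy + (y) dx ∧ dz + (4*x + 2*y + z) dy ∧ dz

For a 1-form omega = sum_i f_i dx_i, the exterior derivative is
  d(omega) = sum_{i < j} (∂f_j/∂x_i - ∂f_i/∂x_j) dx_i ∧ dx_j.
  coefficient of dx ∧ dy: ∂f_2/∂x - ∂f_1/∂y = ∂(-3*x*z)/∂x - ∂(-x^2)/∂y = -3*z
  coefficient of dx ∧ dz: ∂f_3/∂x - ∂f_1/∂z = ∂(y*(x + y + z))/∂x - ∂(-x^2)/∂z = y
  coefficient of dy ∧ dz: ∂f_3/∂y - ∂f_2/∂z = ∂(y*(x + y + z))/∂y - ∂(-3*x*z)/∂z = 4*x + 2*y + z
Assembling: d(omega) = (-3*z) dx ∧ dy + (y) dx ∧ dz + (4*x + 2*y + z) dy ∧ dz.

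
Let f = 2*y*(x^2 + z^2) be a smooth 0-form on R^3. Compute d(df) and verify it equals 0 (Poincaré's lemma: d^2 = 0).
d(df) = 0

Step 1: df = sum_i (∂f/∂x_i) dx_i = (4*x*y) dx + (2*x^2 + 2*z^2) dy + (4*y*z) dz.
Step 2: Apply d again. Using the 1-form formula, the coefficient of dx ∧ dy in d(df) is ∂^2 f/∂x ∂y - ∂^2 f/∂y ∂x = (4*x) - (4*x) = 0 (equality of mixed partials for smooth f).
Similarly for dx ∧ dz and dy ∧ dz — all coefficients vanish. So d(df) = 0.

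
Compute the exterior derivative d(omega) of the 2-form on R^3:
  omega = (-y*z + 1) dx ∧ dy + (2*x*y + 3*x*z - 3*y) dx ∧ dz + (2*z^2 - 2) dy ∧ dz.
d(omega) = (-2*x - y + 3) dx ∧ dy ∧ dz

For a 2-form omega = sum_{i<j} g_{ij} dx_i ∧ dx_j, the exterior derivative is
  d(omega) = sum_{i<j} d(g_{ij}) ∧ dx_i ∧ dx_j = sum_{i<j, k} (∂g_{ij}/∂x_k) dx_k ∧ dx_i ∧ dx_j.
Expand each term, using dx_k ∧ dx_i ∧ dx_j = sgn(permutation) dx_{(a)} ∧ dx_{(b)} ∧ dx_{(c)} with (a < b < c) sorted:
  d(-y*z + 1) includes (∂/∂z)(-y*z + 1) dz = (-y) dz, which multiplied by dx ∧ dy gives (-y) dx ∧ dy ∧ dz
  d(2*x*y + 3*x*z - 3*y) includes (∂/∂y)(2*x*y + 3*x*z - 3*y) dy = (2*x - 3) dy, which multiplied by dx ∧ dz gives (3 - 2*x) dx ∧ dy ∧ dz
Collecting like 3-forms: d(omega) = (-2*x - y + 3) dx ∧ dy ∧ dz.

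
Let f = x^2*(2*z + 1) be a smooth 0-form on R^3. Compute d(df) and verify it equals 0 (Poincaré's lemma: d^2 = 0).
d(df) = 0

Step 1: df = sum_i (∂f/∂x_i) dx_i = (2*x*(2*z + 1)) dx + (0) dy + (2*x^2) dz.
Step 2: Apply d again. Using the 1-form formula, the coefficient of dx ∧ dy in d(df) is ∂^2 f/∂x ∂y - ∂^2 f/∂y ∂x = (0) - (0) = 0 (equality of mixed partials for smooth f).
Similarly for dx ∧ dz and dy ∧ dz — all coefficients vanish. So d(df) = 0.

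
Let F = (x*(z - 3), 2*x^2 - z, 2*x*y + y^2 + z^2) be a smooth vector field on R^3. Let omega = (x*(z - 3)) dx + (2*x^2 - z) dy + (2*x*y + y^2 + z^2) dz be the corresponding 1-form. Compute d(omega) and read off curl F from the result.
d(omega) = (2*x + 2*y + 1) dy ∧ dz + (x - 2*y) dz ∧ dx + (4*x) dx ∧ dy; curl F = (2*x + 2*y + 1, x - 2*y, 4*x)

d omega = sum_{i<j} (∂f_j/∂x_i - ∂f_i/∂x_j) dx_i ∧ dx_j. Under the identification (dy ∧ dz, dz ∧ dx, dx ∧ dy) ↔ (e_x, e_y, e_z), the coefficients are exactly the components of curl F. Compute:
  ∂R/∂y - ∂Q/∂z = (2*x + 2*y) - (-1) = 2*x + 2*y + 1
  ∂P/∂z - ∂R/∂x = (x) - (2*y) = x - 2*y
  ∂Q/∂x - ∂P/∂y = (4*x) - (0) = 4*x.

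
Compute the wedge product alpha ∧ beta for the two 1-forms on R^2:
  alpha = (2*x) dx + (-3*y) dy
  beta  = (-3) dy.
alpha ∧ beta = (-6*x) dx ∧ dy

Distribute the wedge, using dx_i ∧ dx_j = -dx_j ∧ dx_i and dx_i ∧ dx_i = 0. For each pair (i, j) with i < j, the coefficient of dx_i ∧ dx_j in alpha ∧ beta is (alpha_i * beta_j - alpha_j * beta_i). Collecting: alpha ∧ beta = (-6*x) dx ∧ dy.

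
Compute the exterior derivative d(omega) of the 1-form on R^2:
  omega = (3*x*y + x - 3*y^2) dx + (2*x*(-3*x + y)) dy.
d(omega) = (-15*x + 8*y) dx ∧ dy

For a 1-form omega = sum_i f_i dx_i, the exterior derivative is
  d(omega) = sum_{i < j} (∂f_j/∂x_i - ∂f_i/∂x_j) dx_i ∧ dx_j.
  coefficient of dx ∧ dy: ∂f_2/∂x - ∂f_1/∂y = ∂(2*x*(-3*x + y))/∂x - ∂(3*x*y + x - 3*y^2)/∂y = -15*x + 8*y
Assembling: d(omega) = (-15*x + 8*y) dx ∧ dy.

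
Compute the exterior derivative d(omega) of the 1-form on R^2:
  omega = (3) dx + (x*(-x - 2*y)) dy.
d(omega) = (-2*x - 2*y) dx ∧ dy

For a 1-form omega = sum_i f_i dx_i, the exterior derivative is
  d(omega) = sum_{i < j} (∂f_j/∂x_i - ∂f_i/∂x_j) dx_i ∧ dx_j.
  coefficient of dx ∧ dy: ∂f_2/∂x - ∂f_1/∂y = ∂(x*(-x - 2*y))/∂x - ∂(3)/∂y = -2*x - 2*y
Assembling: d(omega) = (-2*x - 2*y) dx ∧ dy.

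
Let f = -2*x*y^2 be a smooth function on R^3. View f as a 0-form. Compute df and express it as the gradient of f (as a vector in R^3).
df = (-2*y^2) dx + (-4*x*y) dy + (0) dz; grad f = (-2*y^2, -4*x*y, 0)

For a 0-form f, d f = (∂f/∂x) dx + (∂f/∂y) dy + (∂f/∂z) dz. The components of the vector representation are exactly the entries of grad f in Cartesian coordinates:
  ∂f/∂x = -2*y^2
  ∂f/∂y = -4*x*y
  ∂f/∂z = 0.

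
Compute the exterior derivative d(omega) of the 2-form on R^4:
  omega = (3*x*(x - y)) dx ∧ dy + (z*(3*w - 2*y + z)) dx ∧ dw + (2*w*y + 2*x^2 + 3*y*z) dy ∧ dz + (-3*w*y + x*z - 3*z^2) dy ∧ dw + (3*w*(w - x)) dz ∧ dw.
d(omega) = (3*z) dx ∧ dy ∧ dw + (-6*w + 2*y - 2*z) dx ∧ dz ∧ dw + (4*x) dx ∧ dy ∧ dz + (-x + 2*y + 6*z) dy ∧ dz ∧ dw

For a 2-form omega = sum_{i<j} g_{ij} dx_i ∧ dx_j, the exterior derivative is
  d(omega) = sum_{i<j} d(g_{ij}) ∧ dx_i ∧ dx_j = sum_{i<j, k} (∂g_{ij}/∂x_k) dx_k ∧ dx_i ∧ dx_j.
Expand each term, using dx_k ∧ dx_i ∧ dx_j = sgn(permutation) dx_{(a)} ∧ dx_{(b)} ∧ dx_{(c)} with (a < b < c) sorted:
  d(z*(3*w - 2*y + z)) includes (∂/∂y)(z*(3*w - 2*y + z)) dy = (-2*z) dy, which multiplied by dx ∧ dw gives (2*z) dx ∧ dy ∧ dw
  d(z*(3*w - 2*y + z)) includes (∂/∂z)(z*(3*w - 2*y + z)) dz = (3*w - 2*y + 2*z) dz, which multiplied by dx ∧ dw gives (-3*w + 2*y - 2*z) dx ∧ dz ∧ dw
  d(2*w*y + 2*x^2 + 3*y*z) includes (∂/∂x)(2*w*y + 2*x^2 + 3*y*z) dx = (4*x) dx, which multiplied by dy ∧ dz gives (4*x) dx ∧ dy ∧ dz
  d(2*w*y + 2*x^2 + 3*y*z) includes (∂/∂w)(2*w*y + 2*x^2 + 3*y*z) dw = (2*y) dw, which multiplied by dy ∧ dz gives (2*y) dy ∧ dz ∧ dw
  d(-3*w*y + x*z - 3*z^2) includes (∂/∂x)(-3*w*y + x*z - 3*z^2) dx = (z) dx, which multiplied by dy ∧ dw gives (z) dx ∧ dy ∧ dw
  d(-3*w*y + x*z - 3*z^2) includes (∂/∂z)(-3*w*y + x*z - 3*z^2) dz = (x - 6*z) dz, which multiplied by dy ∧ dw gives (-x + 6*z) dy ∧ dz ∧ dw
  d(3*w*(w - x)) includes (∂/∂x)(3*w*(w - x)) dx = (-3*w) dx, which multiplied by dz ∧ dw gives (-3*w) dx ∧ dz ∧ dw
Collecting like 3-forms: d(omega) = (3*z) dx ∧ dy ∧ dw + (-6*w + 2*y - 2*z) dx ∧ dz ∧ dw + (4*x) dx ∧ dy ∧ dz + (-x + 2*y + 6*z) dy ∧ dz ∧ dw.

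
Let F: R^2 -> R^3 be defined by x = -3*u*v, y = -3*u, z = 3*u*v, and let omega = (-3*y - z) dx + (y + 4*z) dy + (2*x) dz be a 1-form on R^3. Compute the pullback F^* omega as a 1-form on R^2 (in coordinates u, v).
F^* omega = (9*u*(-v^2 - 7*v + 1)) du + (9*u^2*(-v - 3)) dv

Using F^*(f dg) = (f ∘ F) d(g ∘ F), substitute each coordinate x_i by F_i(u, v) in f_i, and replace dx_i by d F_i = (∂F_i/∂u) du + (∂F_i/∂v) dv.
  For the x component: f_1(F) = 3*u*(3 - v); d F_1 = (-3*v) du + (-3*u) dv
  For the y component: f_2(F) = 3*u*(4*v - 1); d F_2 = (-3) du + (0) dv
  For the z component: f_3(F) = -6*u*v; d F_3 = (3*v) du + (3*u) dv
Combining and collecting du, dv coefficients:
  coeff of du: 9*u*(-v^2 - 7*v + 1)
  coeff of dv: 9*u^2*(-v - 3)
F^* omega = (9*u*(-v^2 - 7*v + 1)) du + (9*u^2*(-v - 3)) dv.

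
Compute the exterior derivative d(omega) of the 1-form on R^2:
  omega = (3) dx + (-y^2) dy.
d(omega) = 0

For a 1-form omega = sum_i f_i dx_i, the exterior derivative is
  d(omega) = sum_{i < j} (∂f_j/∂x_i - ∂f_i/∂x_j) dx_i ∧ dx_j.

Assembling: d(omega) = 0.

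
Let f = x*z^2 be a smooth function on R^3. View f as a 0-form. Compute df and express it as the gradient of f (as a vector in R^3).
df = (z^2) dx + (0) dy + (2*x*z) dz; grad f = (z^2, 0, 2*x*z)

For a 0-form f, d f = (∂f/∂x) dx + (∂f/∂y) dy + (∂f/∂z) dz. The components of the vector representation are exactly the entries of grad f in Cartesian coordinates:
  ∂f/∂x = z^2
  ∂f/∂y = 0
  ∂f/∂z = 2*x*z.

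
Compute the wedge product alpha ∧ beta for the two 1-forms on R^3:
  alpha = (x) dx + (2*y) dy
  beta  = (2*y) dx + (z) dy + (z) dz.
alpha ∧ beta = (x*z - 4*y^2) dx ∧ dy + (x*z) dx ∧ dz + (2*y*z) dy ∧ dz

Distribute the wedge, using dx_i ∧ dx_j = -dx_j ∧ dx_i and dx_i ∧ dx_i = 0. For each pair (i, j) with i < j, the coefficient of dx_i ∧ dx_j in alpha ∧ beta is (alpha_i * beta_j - alpha_j * beta_i). Collecting: alpha ∧ beta = (x*z - 4*y^2) dx ∧ dy + (x*z) dx ∧ dz + (2*y*z) dy ∧ dz.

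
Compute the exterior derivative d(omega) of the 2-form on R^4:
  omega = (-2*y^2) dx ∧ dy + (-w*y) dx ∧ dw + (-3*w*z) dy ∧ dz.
d(omega) = (w) dx ∧ dy ∧ dw + (-3*z) dy ∧ dz ∧ dw

For a 2-form omega = sum_{i<j} g_{ij} dx_i ∧ dx_j, the exterior derivative is
  d(omega) = sum_{i<j} d(g_{ij}) ∧ dx_i ∧ dx_j = sum_{i<j, k} (∂g_{ij}/∂x_k) dx_k ∧ dx_i ∧ dx_j.
Expand each term, using dx_k ∧ dx_i ∧ dx_j = sgn(permutation) dx_{(a)} ∧ dx_{(b)} ∧ dx_{(c)} with (a < b < c) sorted:
  d(-w*y) includes (∂/∂y)(-w*y) dy = (-w) dy, which multiplied by dx ∧ dw gives (w) dx ∧ dy ∧ dw
  d(-3*w*z) includes (∂/∂w)(-3*w*z) dw = (-3*z) dw, which multiplied by dy ∧ dz gives (-3*z) dy ∧ dz ∧ dw
Collecting like 3-forms: d(omega) = (w) dx ∧ dy ∧ dw + (-3*z) dy ∧ dz ∧ dw.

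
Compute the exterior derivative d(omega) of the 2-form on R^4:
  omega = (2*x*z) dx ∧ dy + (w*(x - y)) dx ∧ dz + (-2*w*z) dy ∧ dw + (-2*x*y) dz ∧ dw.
d(omega) = (w + 2*x) dx ∧ dy ∧ dz + (x - 3*y) dx ∧ dz ∧ dw + (2*w - 2*x) dy ∧ dz ∧ dw

For a 2-form omega = sum_{i<j} g_{ij} dx_i ∧ dx_j, the exterior derivative is
  d(omega) = sum_{i<j} d(g_{ij}) ∧ dx_i ∧ dx_j = sum_{i<j, k} (∂g_{ij}/∂x_k) dx_k ∧ dx_i ∧ dx_j.
Expand each term, using dx_k ∧ dx_i ∧ dx_j = sgn(permutation) dx_{(a)} ∧ dx_{(b)} ∧ dx_{(c)} with (a < b < c) sorted:
  d(2*x*z) includes (∂/∂z)(2*x*z) dz = (2*x) dz, which multiplied by dx ∧ dy gives (2*x) dx ∧ dy ∧ dz
  d(w*(x - y)) includes (∂/∂y)(w*(x - y)) dy = (-w) dy, which multiplied by dx ∧ dz gives (w) dx ∧ dy ∧ dz
  d(w*(x - y)) includes (∂/∂w)(w*(x - y)) dw = (x - y) dw, which multiplied by dx ∧ dz gives (x - y) dx ∧ dz ∧ dw
  d(-2*w*z) includes (∂/∂z)(-2*w*z) dz = (-2*w) dz, which multiplied by dy ∧ dw gives (2*w) dy ∧ dz ∧ dw
  d(-2*x*y) includes (∂/∂x)(-2*x*y) dx = (-2*y) dx, which multiplied by dz ∧ dw gives (-2*y) dx ∧ dz ∧ dw
  d(-2*x*y) includes (∂/∂y)(-2*x*y) dy = (-2*x) dy, which multiplied by dz ∧ dw gives (-2*x) dy ∧ dz ∧ dw
Collecting like 3-forms: d(omega) = (w + 2*x) dx ∧ dy ∧ dz + (x - 3*y) dx ∧ dz ∧ dw + (2*w - 2*x) dy ∧ dz ∧ dw.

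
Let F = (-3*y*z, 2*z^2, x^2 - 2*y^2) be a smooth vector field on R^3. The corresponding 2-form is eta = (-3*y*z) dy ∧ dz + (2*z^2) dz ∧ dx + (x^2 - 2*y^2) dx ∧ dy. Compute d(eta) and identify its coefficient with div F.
d(eta) = (0) dx ∧ dy ∧ dz; div F = 0

For a 2-form in R^3 of the form above, applying d gives a 3-form with coefficient ∂P/∂x + ∂Q/∂y + ∂R/∂z:
  ∂P/∂x = 0
  ∂Q/∂y = 0
  ∂R/∂z = 0
Sum = 0, which is exactly div F.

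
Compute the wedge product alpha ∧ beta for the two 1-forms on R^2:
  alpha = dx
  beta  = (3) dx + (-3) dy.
alpha ∧ beta = (-3) dx ∧ dy

Distribute the wedge, using dx_i ∧ dx_j = -dx_j ∧ dx_i and dx_i ∧ dx_i = 0. For each pair (i, j) with i < j, the coefficient of dx_i ∧ dx_j in alpha ∧ beta is (alpha_i * beta_j - alpha_j * beta_i). Collecting: alpha ∧ beta = (-3) dx ∧ dy.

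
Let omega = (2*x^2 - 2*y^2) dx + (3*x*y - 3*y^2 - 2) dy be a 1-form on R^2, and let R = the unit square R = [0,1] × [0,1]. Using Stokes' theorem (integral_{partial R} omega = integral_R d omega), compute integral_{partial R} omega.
integral_(partial R) omega = 7/2

Stokes: integral_partial_R omega = integral_R d omega with d omega = (∂Q/∂x - ∂P/∂y) dx ∧ dy.
  ∂Q/∂x = 3*y
  ∂P/∂y = -4*y
  integrand = ∂Q/∂x - ∂P/∂y = 7*y.
Integrating over R: integral_0^1 integral_0^1 (7*y) dx dy = 7/2.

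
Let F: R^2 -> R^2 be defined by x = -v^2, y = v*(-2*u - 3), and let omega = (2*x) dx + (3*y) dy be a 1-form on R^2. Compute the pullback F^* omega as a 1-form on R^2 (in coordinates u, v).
F^* omega = (v^2*(12*u + 18)) du + (v*(12*u^2 + 36*u + 4*v^2 + 27)) dv

Using F^*(f dg) = (f ∘ F) d(g ∘ F), substitute each coordinate x_i by F_i(u, v) in f_i, and replace dx_i by d F_i = (∂F_i/∂u) du + (∂F_i/∂v) dv.
  For the x component: f_1(F) = -2*v^2; d F_1 = (0) du + (-2*v) dv
  For the y component: f_2(F) = 3*v*(-2*u - 3); d F_2 = (-2*v) du + (-2*u - 3) dv
Combining and collecting du, dv coefficients:
  coeff of du: v^2*(12*u + 18)
  coeff of dv: v*(12*u^2 + 36*u + 4*v^2 + 27)
F^* omega = (v^2*(12*u + 18)) du + (v*(12*u^2 + 36*u + 4*v^2 + 27)) dv.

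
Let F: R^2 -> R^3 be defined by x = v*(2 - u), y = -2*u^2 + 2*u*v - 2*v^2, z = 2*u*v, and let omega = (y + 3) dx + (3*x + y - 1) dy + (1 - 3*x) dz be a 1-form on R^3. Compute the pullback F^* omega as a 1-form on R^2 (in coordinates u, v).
F^* omega = (8*u^3 + 2*u^2*v + 10*u*v^2 - 24*u*v + 4*u - 2*v^3 - 3*v) du + (-2*u^3 + 10*u^2*v - 4*u^2 + 2*u*v^2 + 4*u*v - 3*u + 8*v^3 - 28*v^2 + 4*v + 6) dv

Using F^*(f dg) = (f ∘ F) d(g ∘ F), substitute each coordinate x_i by F_i(u, v) in f_i, and replace dx_i by d F_i = (∂F_i/∂u) du + (∂F_i/∂v) dv.
  For the x component: f_1(F) = -2*u^2 + 2*u*v - 2*v^2 + 3; d F_1 = (-v) du + (2 - u) dv
  For the y component: f_2(F) = -2*u^2 - u*v - 2*v^2 + 6*v - 1; d F_2 = (-4*u + 2*v) du + (2*u - 4*v) dv
  For the z component: f_3(F) = 3*u*v - 6*v + 1; d F_3 = (2*v) du + (2*u) dv
Combining and collecting du, dv coefficients:
  coeff of du: 8*u^3 + 2*u^2*v + 10*u*v^2 - 24*u*v + 4*u - 2*v^3 - 3*v
  coeff of dv: -2*u^3 + 10*u^2*v - 4*u^2 + 2*u*v^2 + 4*u*v - 3*u + 8*v^3 - 28*v^2 + 4*v + 6
F^* omega = (8*u^3 + 2*u^2*v + 10*u*v^2 - 24*u*v + 4*u - 2*v^3 - 3*v) du + (-2*u^3 + 10*u^2*v - 4*u^2 + 2*u*v^2 + 4*u*v - 3*u + 8*v^3 - 28*v^2 + 4*v + 6) dv.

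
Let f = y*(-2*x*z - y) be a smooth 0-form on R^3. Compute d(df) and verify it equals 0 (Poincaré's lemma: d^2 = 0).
d(df) = 0

Step 1: df = sum_i (∂f/∂x_i) dx_i = (-2*y*z) dx + (-2*x*z - 2*y) dy + (-2*x*y) dz.
Step 2: Apply d again. Using the 1-form formula, the coefficient of dx ∧ dy in d(df) is ∂^2 f/∂x ∂y - ∂^2 f/∂y ∂x = (-2*z) - (-2*z) = 0 (equality of mixed partials for smooth f).
Similarly for dx ∧ dz and dy ∧ dz — all coefficients vanish. So d(df) = 0.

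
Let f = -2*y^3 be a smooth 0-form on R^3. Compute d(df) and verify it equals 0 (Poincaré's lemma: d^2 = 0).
d(df) = 0

Step 1: df = sum_i (∂f/∂x_i) dx_i = (0) dx + (-6*y^2) dy + (0) dz.
Step 2: Apply d again. Using the 1-form formula, the coefficient of dx ∧ dy in d(df) is ∂^2 f/∂x ∂y - ∂^2 f/∂y ∂x = (0) - (0) = 0 (equality of mixed partials for smooth f).
Similarly for dx ∧ dz and dy ∧ dz — all coefficients vanish. So d(df) = 0.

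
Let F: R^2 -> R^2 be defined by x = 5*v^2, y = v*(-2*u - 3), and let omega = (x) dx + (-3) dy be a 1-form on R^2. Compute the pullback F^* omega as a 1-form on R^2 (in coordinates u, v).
F^* omega = (6*v) du + (6*u + 50*v^3 + 9) dv

Using F^*(f dg) = (f ∘ F) d(g ∘ F), substitute each coordinate x_i by F_i(u, v) in f_i, and replace dx_i by d F_i = (∂F_i/∂u) du + (∂F_i/∂v) dv.
  For the x component: f_1(F) = 5*v^2; d F_1 = (0) du + (10*v) dv
  For the y component: f_2(F) = -3; d F_2 = (-2*v) du + (-2*u - 3) dv
Combining and collecting du, dv coefficients:
  coeff of du: 6*v
  coeff of dv: 6*u + 50*v^3 + 9
F^* omega = (6*v) du + (6*u + 50*v^3 + 9) dv.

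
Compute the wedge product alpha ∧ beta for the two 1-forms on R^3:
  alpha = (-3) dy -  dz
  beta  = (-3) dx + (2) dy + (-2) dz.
alpha ∧ beta = (-9) dx ∧ dy + (8) dy ∧ dz + (-3) dx ∧ dz

Distribute the wedge, using dx_i ∧ dx_j = -dx_j ∧ dx_i and dx_i ∧ dx_i = 0. For each pair (i, j) with i < j, the coefficient of dx_i ∧ dx_j in alpha ∧ beta is (alpha_i * beta_j - alpha_j * beta_i). Collecting: alpha ∧ beta = (-9) dx ∧ dy + (8) dy ∧ dz + (-3) dx ∧ dz.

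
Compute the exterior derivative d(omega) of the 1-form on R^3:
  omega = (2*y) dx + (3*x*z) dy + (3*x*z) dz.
d(omega) = (3*z - 2) dx ∧ dy + (3*z) dx ∧ dz + (-3*x) dy ∧ dz

For a 1-form omega = sum_i f_i dx_i, the exterior derivative is
  d(omega) = sum_{i < j} (∂f_j/∂x_i - ∂f_i/∂x_j) dx_i ∧ dx_j.
  coefficient of dx ∧ dy: ∂f_2/∂x - ∂f_1/∂y = ∂(3*x*z)/∂x - ∂(2*y)/∂y = 3*z - 2
  coefficient of dx ∧ dz: ∂f_3/∂x - ∂f_1/∂z = ∂(3*x*z)/∂x - ∂(2*y)/∂z = 3*z
  coefficient of dy ∧ dz: ∂f_3/∂y - ∂f_2/∂z = ∂(3*x*z)/∂y - ∂(3*x*z)/∂z = -3*x
Assembling: d(omega) = (3*z - 2) dx ∧ dy + (3*z) dx ∧ dz + (-3*x) dy ∧ dz.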